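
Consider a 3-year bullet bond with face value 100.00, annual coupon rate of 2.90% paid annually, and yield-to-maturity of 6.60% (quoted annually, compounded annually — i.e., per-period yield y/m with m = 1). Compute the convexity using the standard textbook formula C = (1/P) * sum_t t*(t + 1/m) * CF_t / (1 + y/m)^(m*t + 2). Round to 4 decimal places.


Coupon per period c = face * coupon_rate / m = 2.900000
Periods per year m = 1; per-period yield y/m = 0.066000
Number of cashflows N = 3
Cashflows (t years, CF_t, discount factor 1/(1+y/m)^(m*t), PV):
  t = 1.0000: CF_t = 2.900000, DF = 0.938086, PV = 2.720450
  t = 2.0000: CF_t = 2.900000, DF = 0.880006, PV = 2.552017
  t = 3.0000: CF_t = 102.900000, DF = 0.825521, PV = 84.946162
Price P = sum_t PV_t = 90.218629
Convexity numerator sum_t t*(t + 1/m) * CF_t / (1+y/m)^(m*t + 2):
  t = 1.0000: term = 4.788025
  t = 2.0000: term = 13.474741
  t = 3.0000: term = 897.037497
Convexity = (1/P) * sum = 915.300263 / 90.218629 = 10.145358

Answer: Convexity = 10.1454


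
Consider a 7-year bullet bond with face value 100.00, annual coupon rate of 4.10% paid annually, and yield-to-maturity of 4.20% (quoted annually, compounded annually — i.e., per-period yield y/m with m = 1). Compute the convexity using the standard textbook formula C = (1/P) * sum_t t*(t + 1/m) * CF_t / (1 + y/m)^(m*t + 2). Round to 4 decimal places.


Answer: Convexity = 44.0016

Derivation:
Coupon per period c = face * coupon_rate / m = 4.100000
Periods per year m = 1; per-period yield y/m = 0.042000
Number of cashflows N = 7
Cashflows (t years, CF_t, discount factor 1/(1+y/m)^(m*t), PV):
  t = 1.0000: CF_t = 4.100000, DF = 0.959693, PV = 3.934741
  t = 2.0000: CF_t = 4.100000, DF = 0.921010, PV = 3.776143
  t = 3.0000: CF_t = 4.100000, DF = 0.883887, PV = 3.623938
  t = 4.0000: CF_t = 4.100000, DF = 0.848260, PV = 3.477867
  t = 5.0000: CF_t = 4.100000, DF = 0.814069, PV = 3.337684
  t = 6.0000: CF_t = 4.100000, DF = 0.781257, PV = 3.203152
  t = 7.0000: CF_t = 104.100000, DF = 0.749766, PV = 78.050681
Price P = sum_t PV_t = 99.404206
Convexity numerator sum_t t*(t + 1/m) * CF_t / (1+y/m)^(m*t + 2):
  t = 1.0000: term = 7.247875
  t = 2.0000: term = 20.867203
  t = 3.0000: term = 40.052212
  t = 4.0000: term = 64.063039
  t = 5.0000: term = 92.221266
  t = 6.0000: term = 123.905731
  t = 7.0000: term = 4025.587639
Convexity = (1/P) * sum = 4373.944965 / 99.404206 = 44.001609


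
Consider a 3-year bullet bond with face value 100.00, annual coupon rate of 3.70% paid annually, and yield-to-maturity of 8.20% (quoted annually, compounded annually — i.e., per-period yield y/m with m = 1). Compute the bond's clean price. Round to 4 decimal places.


Coupon per period c = face * coupon_rate / m = 3.700000
Periods per year m = 1; per-period yield y/m = 0.082000
Number of cashflows N = 3
Cashflows (t years, CF_t, discount factor 1/(1+y/m)^(m*t), PV):
  t = 1.0000: CF_t = 3.700000, DF = 0.924214, PV = 3.419593
  t = 2.0000: CF_t = 3.700000, DF = 0.854172, PV = 3.160437
  t = 3.0000: CF_t = 103.700000, DF = 0.789438, PV = 81.864756
Price P = sum_t PV_t = 88.444787

Answer: Price = 88.4448


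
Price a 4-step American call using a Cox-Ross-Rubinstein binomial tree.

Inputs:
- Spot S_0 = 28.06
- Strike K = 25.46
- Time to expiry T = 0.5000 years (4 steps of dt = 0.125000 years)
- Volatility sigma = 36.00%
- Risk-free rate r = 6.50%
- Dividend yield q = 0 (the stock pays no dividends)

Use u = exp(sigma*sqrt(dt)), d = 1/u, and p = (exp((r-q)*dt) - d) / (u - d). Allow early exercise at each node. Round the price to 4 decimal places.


dt = T/N = 0.125000
u = exp(sigma*sqrt(dt)) = 1.135734; d = 1/u = 0.880488
p = (exp((r-q)*dt) - d) / (u - d) = 0.500185
Discount per step: exp(-r*dt) = 0.991908
Stock lattice S(k, i) with i counting down-moves:
  k=0: S(0,0) = 28.0600
  k=1: S(1,0) = 31.8687; S(1,1) = 24.7065
  k=2: S(2,0) = 36.1944; S(2,1) = 28.0600; S(2,2) = 21.7538
  k=3: S(3,0) = 41.1072; S(3,1) = 31.8687; S(3,2) = 24.7065; S(3,3) = 19.1539
  k=4: S(4,0) = 46.6868; S(4,1) = 36.1944; S(4,2) = 28.0600; S(4,3) = 21.7538; S(4,4) = 16.8648
Terminal payoffs V(N, i) = max(S_T - K, 0):
  V(4,0) = 21.226823; V(4,1) = 10.734368; V(4,2) = 2.600000; V(4,3) = 0.000000; V(4,4) = 0.000000
Backward induction: V(k, i) = exp(-r*dt) * [p * V(k+1, i) + (1-p) * V(k+1, i+1)]; then take max(V_cont, immediate exercise) for American.
  V(3,0) = exp(-r*dt) * [p*21.226823 + (1-p)*10.734368] = 15.853202; exercise = 15.647177; V(3,0) = max -> 15.853202
  V(3,1) = exp(-r*dt) * [p*10.734368 + (1-p)*2.600000] = 6.614723; exercise = 6.408699; V(3,1) = max -> 6.614723
  V(3,2) = exp(-r*dt) * [p*2.600000 + (1-p)*0.000000] = 1.289957; exercise = 0.000000; V(3,2) = max -> 1.289957
  V(3,3) = exp(-r*dt) * [p*0.000000 + (1-p)*0.000000] = 0.000000; exercise = 0.000000; V(3,3) = max -> 0.000000
  V(2,0) = exp(-r*dt) * [p*15.853202 + (1-p)*6.614723] = 11.144749; exercise = 10.734368; V(2,0) = max -> 11.144749
  V(2,1) = exp(-r*dt) * [p*6.614723 + (1-p)*1.289957] = 3.921333; exercise = 2.600000; V(2,1) = max -> 3.921333
  V(2,2) = exp(-r*dt) * [p*1.289957 + (1-p)*0.000000] = 0.639996; exercise = 0.000000; V(2,2) = max -> 0.639996
  V(1,0) = exp(-r*dt) * [p*11.144749 + (1-p)*3.921333] = 7.473407; exercise = 6.408699; V(1,0) = max -> 7.473407
  V(1,1) = exp(-r*dt) * [p*3.921333 + (1-p)*0.639996] = 2.262810; exercise = 0.000000; V(1,1) = max -> 2.262810
  V(0,0) = exp(-r*dt) * [p*7.473407 + (1-p)*2.262810] = 4.829670; exercise = 2.600000; V(0,0) = max -> 4.829670

Answer: Price = V(0,0) = 4.8297


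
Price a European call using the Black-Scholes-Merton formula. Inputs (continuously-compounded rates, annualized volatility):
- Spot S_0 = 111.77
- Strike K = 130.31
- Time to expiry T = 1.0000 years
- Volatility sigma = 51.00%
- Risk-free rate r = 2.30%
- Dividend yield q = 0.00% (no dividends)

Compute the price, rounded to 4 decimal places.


d1 = (ln(S/K) + (r - q + 0.5*sigma^2) * T) / (sigma * sqrt(T)) = -0.00082949
d2 = d1 - sigma * sqrt(T) = -0.51082949
exp(-rT) = 0.97726248; exp(-qT) = 1.00000000
C = S_0 * exp(-qT) * N(d1) - K * exp(-rT) * N(d2)
N(d1) = 0.49966908; N(d2) = 0.30473523
C = 111.7700 * 1.00000000 * 0.49966908 - 130.3100 * 0.97726248 * 0.30473523 = 17.0409

Answer: Price = 17.0409


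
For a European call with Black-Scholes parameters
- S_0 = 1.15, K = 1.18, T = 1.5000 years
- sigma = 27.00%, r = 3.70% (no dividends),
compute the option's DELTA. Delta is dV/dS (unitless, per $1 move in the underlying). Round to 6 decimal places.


d1 = 0.2552988362; d2 = -0.0753822790
phi(d1) = 0.3861508120; exp(-qT) = 1.0000000000; exp(-rT) = 0.9460120237
N(d1) = 0.6007538506
Delta = exp(-qT) * N(d1) = 1.0000000000 * 0.6007538506 = 0.600754

Answer: Delta = 0.600754


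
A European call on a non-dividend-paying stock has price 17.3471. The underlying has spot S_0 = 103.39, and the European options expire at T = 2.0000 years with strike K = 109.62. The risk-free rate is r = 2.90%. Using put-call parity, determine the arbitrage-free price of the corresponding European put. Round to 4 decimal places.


Put-call parity: C - P = S_0 * exp(-qT) - K * exp(-rT).
S_0 * exp(-qT) = 103.3900 * 1.00000000 = 103.39000000
K * exp(-rT) = 109.6200 * 0.94364995 = 103.44290724
P = C - S*exp(-qT) + K*exp(-rT)
P = 17.3471 - 103.39000000 + 103.44290724 = 17.4000

Answer: Put price = 17.4000


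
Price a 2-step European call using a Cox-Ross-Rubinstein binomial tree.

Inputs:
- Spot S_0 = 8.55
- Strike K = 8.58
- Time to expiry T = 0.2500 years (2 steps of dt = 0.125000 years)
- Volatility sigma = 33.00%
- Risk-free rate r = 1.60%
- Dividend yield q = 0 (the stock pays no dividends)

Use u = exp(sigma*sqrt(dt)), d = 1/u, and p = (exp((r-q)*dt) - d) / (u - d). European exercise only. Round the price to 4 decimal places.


Answer: Price = V(0,0) = 0.5076

Derivation:
dt = T/N = 0.125000
u = exp(sigma*sqrt(dt)) = 1.123751; d = 1/u = 0.889876
p = (exp((r-q)*dt) - d) / (u - d) = 0.479425
Discount per step: exp(-r*dt) = 0.998002
Stock lattice S(k, i) with i counting down-moves:
  k=0: S(0,0) = 8.5500
  k=1: S(1,0) = 9.6081; S(1,1) = 7.6084
  k=2: S(2,0) = 10.7971; S(2,1) = 8.5500; S(2,2) = 6.7706
Terminal payoffs V(N, i) = max(S_T - K, 0):
  V(2,0) = 2.217089; V(2,1) = 0.000000; V(2,2) = 0.000000
Backward induction: V(k, i) = exp(-r*dt) * [p * V(k+1, i) + (1-p) * V(k+1, i+1)].
  V(1,0) = exp(-r*dt) * [p*2.217089 + (1-p)*0.000000] = 1.060804
  V(1,1) = exp(-r*dt) * [p*0.000000 + (1-p)*0.000000] = 0.000000
  V(0,0) = exp(-r*dt) * [p*1.060804 + (1-p)*0.000000] = 0.507560


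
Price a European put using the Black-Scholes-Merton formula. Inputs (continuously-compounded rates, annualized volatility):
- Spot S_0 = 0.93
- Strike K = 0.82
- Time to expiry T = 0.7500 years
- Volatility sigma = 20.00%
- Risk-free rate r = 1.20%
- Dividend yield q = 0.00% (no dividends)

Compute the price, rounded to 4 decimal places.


d1 = (ln(S/K) + (r - q + 0.5*sigma^2) * T) / (sigma * sqrt(T)) = 0.86533400
d2 = d1 - sigma * sqrt(T) = 0.69212892
exp(-rT) = 0.99104038; exp(-qT) = 1.00000000
P = K * exp(-rT) * N(-d2) - S_0 * exp(-qT) * N(-d1)
N(-d1) = 0.19342775; N(-d2) = 0.24442819
P = 0.8200 * 0.99104038 * 0.24442819 - 0.9300 * 1.00000000 * 0.19342775 = 0.0187

Answer: Price = 0.0187


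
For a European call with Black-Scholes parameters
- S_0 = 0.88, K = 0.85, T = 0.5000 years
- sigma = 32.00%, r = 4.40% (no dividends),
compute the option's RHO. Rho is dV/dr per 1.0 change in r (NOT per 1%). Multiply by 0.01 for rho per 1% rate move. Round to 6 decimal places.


Answer: Rho = 0.230591

Derivation:
d1 = 0.3636542253; d2 = 0.1373800553
phi(d1) = 0.3734165483; exp(-qT) = 1.0000000000; exp(-rT) = 0.9782402351
N(d2) = 0.5546348024
Rho = K*T*exp(-rT)*N(d2) = 0.8500 * 0.5000 * 0.9782402351 * 0.5546348024 = 0.230591


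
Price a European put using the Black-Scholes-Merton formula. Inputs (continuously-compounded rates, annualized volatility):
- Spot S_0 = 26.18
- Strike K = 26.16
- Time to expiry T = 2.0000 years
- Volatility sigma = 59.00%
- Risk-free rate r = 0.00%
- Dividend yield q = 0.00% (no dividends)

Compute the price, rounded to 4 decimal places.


Answer: Price = 8.4550

Derivation:
d1 = (ln(S/K) + (r - q + 0.5*sigma^2) * T) / (sigma * sqrt(T)) = 0.41810892
d2 = d1 - sigma * sqrt(T) = -0.41627708
exp(-rT) = 1.00000000; exp(-qT) = 1.00000000
P = K * exp(-rT) * N(-d2) - S_0 * exp(-qT) * N(-d1)
N(-d1) = 0.33793374; N(-d2) = 0.66139637
P = 26.1600 * 1.00000000 * 0.66139637 - 26.1800 * 1.00000000 * 0.33793374 = 8.4550


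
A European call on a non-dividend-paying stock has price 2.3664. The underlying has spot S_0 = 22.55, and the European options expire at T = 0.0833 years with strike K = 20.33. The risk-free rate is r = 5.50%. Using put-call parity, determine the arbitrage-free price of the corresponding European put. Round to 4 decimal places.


Answer: Put price = 0.0535

Derivation:
Put-call parity: C - P = S_0 * exp(-qT) - K * exp(-rT).
S_0 * exp(-qT) = 22.5500 * 1.00000000 = 22.55000000
K * exp(-rT) = 20.3300 * 0.99542898 = 20.23707114
P = C - S*exp(-qT) + K*exp(-rT)
P = 2.3664 - 22.55000000 + 20.23707114 = 0.0535


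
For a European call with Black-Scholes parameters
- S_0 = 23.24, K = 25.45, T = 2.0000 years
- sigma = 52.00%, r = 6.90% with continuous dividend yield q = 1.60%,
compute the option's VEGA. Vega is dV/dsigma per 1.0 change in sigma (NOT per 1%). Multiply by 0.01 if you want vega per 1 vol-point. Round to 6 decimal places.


d1 = 0.3883093057; d2 = -0.3470817467
phi(d1) = 0.3699710234; exp(-qT) = 0.9685065821; exp(-rT) = 0.8710986917
Vega = S * exp(-qT) * phi(d1) * sqrt(T) = 23.2400 * 0.9685065821 * 0.3699710234 * 1.4142135624 = 11.776640

Answer: Vega = 11.776640


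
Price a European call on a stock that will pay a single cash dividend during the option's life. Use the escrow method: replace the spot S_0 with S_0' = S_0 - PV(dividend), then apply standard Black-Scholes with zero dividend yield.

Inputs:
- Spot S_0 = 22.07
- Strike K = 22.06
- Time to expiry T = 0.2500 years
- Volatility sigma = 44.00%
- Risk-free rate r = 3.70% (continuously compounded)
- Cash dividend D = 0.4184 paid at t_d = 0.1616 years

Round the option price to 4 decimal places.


PV(D) = D * exp(-r * t_d) = 0.4184 * 0.99403864 = 0.41590577
S_0' = S_0 - PV(D) = 22.0700 - 0.41590577 = 21.65409423
d1 = (ln(S_0'/K) + (r + sigma^2/2)*T) / (sigma*sqrt(T)) = 0.06762969
d2 = d1 - sigma*sqrt(T) = -0.15237031
exp(-rT) = 0.99079265
N(d1) = 0.52695979; N(d2) = 0.43944744
C = S_0' * N(d1) - K * exp(-rT) * N(d2) = 21.65409423 * 0.52695979 - 22.0600 * 0.99079265 * 0.43944744 = 1.8059

Answer: Price = 1.8059


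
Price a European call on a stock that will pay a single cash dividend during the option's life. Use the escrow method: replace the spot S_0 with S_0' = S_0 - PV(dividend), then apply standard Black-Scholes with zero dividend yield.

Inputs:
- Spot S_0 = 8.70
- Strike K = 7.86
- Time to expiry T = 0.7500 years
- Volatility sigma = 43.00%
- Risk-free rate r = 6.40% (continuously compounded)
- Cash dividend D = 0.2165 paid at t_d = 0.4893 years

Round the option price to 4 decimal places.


Answer: Price = 1.7447

Derivation:
PV(D) = D * exp(-r * t_d) = 0.2165 * 0.96917004 = 0.20982531
S_0' = S_0 - PV(D) = 8.7000 - 0.20982531 = 8.49017469
d1 = (ln(S_0'/K) + (r + sigma^2/2)*T) / (sigma*sqrt(T)) = 0.52219444
d2 = d1 - sigma*sqrt(T) = 0.14980351
exp(-rT) = 0.95313379
N(d1) = 0.69923252; N(d2) = 0.55954018
C = S_0' * N(d1) - K * exp(-rT) * N(d2) = 8.49017469 * 0.69923252 - 7.8600 * 0.95313379 * 0.55954018 = 1.7447


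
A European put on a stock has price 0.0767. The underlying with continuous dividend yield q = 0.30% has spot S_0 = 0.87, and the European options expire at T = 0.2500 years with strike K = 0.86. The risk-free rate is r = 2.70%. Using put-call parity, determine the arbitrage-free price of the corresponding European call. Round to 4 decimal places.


Put-call parity: C - P = S_0 * exp(-qT) - K * exp(-rT).
S_0 * exp(-qT) = 0.8700 * 0.99925028 = 0.86934774
K * exp(-rT) = 0.8600 * 0.99327273 = 0.85421455
C = P + S*exp(-qT) - K*exp(-rT)
C = 0.0767 + 0.86934774 - 0.85421455 = 0.0918

Answer: Call price = 0.0918


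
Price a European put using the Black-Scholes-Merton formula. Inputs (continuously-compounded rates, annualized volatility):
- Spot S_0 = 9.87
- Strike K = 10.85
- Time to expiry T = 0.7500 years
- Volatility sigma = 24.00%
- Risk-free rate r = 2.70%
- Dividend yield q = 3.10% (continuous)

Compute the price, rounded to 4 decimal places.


d1 = (ln(S/K) + (r - q + 0.5*sigma^2) * T) / (sigma * sqrt(T)) = -0.36596899
d2 = d1 - sigma * sqrt(T) = -0.57381509
exp(-rT) = 0.97995365; exp(-qT) = 0.97701820
P = K * exp(-rT) * N(-d2) - S_0 * exp(-qT) * N(-d1)
N(-d1) = 0.64280589; N(-d2) = 0.71695353
P = 10.8500 * 0.97995365 * 0.71695353 - 9.8700 * 0.97701820 * 0.64280589 = 1.4243

Answer: Price = 1.4243


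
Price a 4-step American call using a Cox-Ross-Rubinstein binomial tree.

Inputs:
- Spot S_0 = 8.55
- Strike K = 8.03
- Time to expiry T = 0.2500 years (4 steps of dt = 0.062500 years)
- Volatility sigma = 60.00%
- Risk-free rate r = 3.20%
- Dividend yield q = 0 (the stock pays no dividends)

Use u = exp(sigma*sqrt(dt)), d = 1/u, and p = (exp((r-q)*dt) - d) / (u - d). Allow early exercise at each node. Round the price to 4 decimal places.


dt = T/N = 0.062500
u = exp(sigma*sqrt(dt)) = 1.161834; d = 1/u = 0.860708
p = (exp((r-q)*dt) - d) / (u - d) = 0.469219
Discount per step: exp(-r*dt) = 0.998002
Stock lattice S(k, i) with i counting down-moves:
  k=0: S(0,0) = 8.5500
  k=1: S(1,0) = 9.9337; S(1,1) = 7.3591
  k=2: S(2,0) = 11.5413; S(2,1) = 8.5500; S(2,2) = 6.3340
  k=3: S(3,0) = 13.4091; S(3,1) = 9.9337; S(3,2) = 7.3591; S(3,3) = 5.4517
  k=4: S(4,0) = 15.5791; S(4,1) = 11.5413; S(4,2) = 8.5500; S(4,3) = 6.3340; S(4,4) = 4.6923
Terminal payoffs V(N, i) = max(S_T - K, 0):
  V(4,0) = 7.549116; V(4,1) = 3.511293; V(4,2) = 0.520000; V(4,3) = 0.000000; V(4,4) = 0.000000
Backward induction: V(k, i) = exp(-r*dt) * [p * V(k+1, i) + (1-p) * V(k+1, i+1)]; then take max(V_cont, immediate exercise) for American.
  V(3,0) = exp(-r*dt) * [p*7.549116 + (1-p)*3.511293] = 5.395113; exercise = 5.379069; V(3,0) = max -> 5.395113
  V(3,1) = exp(-r*dt) * [p*3.511293 + (1-p)*0.520000] = 1.919727; exercise = 1.903683; V(3,1) = max -> 1.919727
  V(3,2) = exp(-r*dt) * [p*0.520000 + (1-p)*0.000000] = 0.243506; exercise = 0.000000; V(3,2) = max -> 0.243506
  V(3,3) = exp(-r*dt) * [p*0.000000 + (1-p)*0.000000] = 0.000000; exercise = 0.000000; V(3,3) = max -> 0.000000
  V(2,0) = exp(-r*dt) * [p*5.395113 + (1-p)*1.919727] = 3.543349; exercise = 3.511293; V(2,0) = max -> 3.543349
  V(2,1) = exp(-r*dt) * [p*1.919727 + (1-p)*0.243506] = 1.027962; exercise = 0.520000; V(2,1) = max -> 1.027962
  V(2,2) = exp(-r*dt) * [p*0.243506 + (1-p)*0.000000] = 0.114029; exercise = 0.000000; V(2,2) = max -> 0.114029
  V(1,0) = exp(-r*dt) * [p*3.543349 + (1-p)*1.027962] = 2.203816; exercise = 1.903683; V(1,0) = max -> 2.203816
  V(1,1) = exp(-r*dt) * [p*1.027962 + (1-p)*0.114029] = 0.541779; exercise = 0.000000; V(1,1) = max -> 0.541779
  V(0,0) = exp(-r*dt) * [p*2.203816 + (1-p)*0.541779] = 1.318997; exercise = 0.520000; V(0,0) = max -> 1.318997

Answer: Price = V(0,0) = 1.3190


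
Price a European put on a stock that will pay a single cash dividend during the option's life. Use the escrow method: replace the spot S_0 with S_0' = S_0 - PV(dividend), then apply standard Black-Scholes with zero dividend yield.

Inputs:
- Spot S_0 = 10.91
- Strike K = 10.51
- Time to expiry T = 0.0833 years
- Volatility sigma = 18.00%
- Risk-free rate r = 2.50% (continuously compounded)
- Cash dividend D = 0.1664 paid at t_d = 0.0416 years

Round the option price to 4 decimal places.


PV(D) = D * exp(-r * t_d) = 0.1664 * 0.99896054 = 0.16622703
S_0' = S_0 - PV(D) = 10.9100 - 0.16622703 = 10.74377297
d1 = (ln(S_0'/K) + (r + sigma^2/2)*T) / (sigma*sqrt(T)) = 0.48951972
d2 = d1 - sigma*sqrt(T) = 0.43756859
exp(-rT) = 0.99791967
N(-d1) = 0.31223690; N(-d2) = 0.33084952
P = K * exp(-rT) * N(-d2) - S_0' * N(-d1) = 10.5100 * 0.99791967 * 0.33084952 - 10.74377297 * 0.31223690 = 0.1154

Answer: Price = 0.1154


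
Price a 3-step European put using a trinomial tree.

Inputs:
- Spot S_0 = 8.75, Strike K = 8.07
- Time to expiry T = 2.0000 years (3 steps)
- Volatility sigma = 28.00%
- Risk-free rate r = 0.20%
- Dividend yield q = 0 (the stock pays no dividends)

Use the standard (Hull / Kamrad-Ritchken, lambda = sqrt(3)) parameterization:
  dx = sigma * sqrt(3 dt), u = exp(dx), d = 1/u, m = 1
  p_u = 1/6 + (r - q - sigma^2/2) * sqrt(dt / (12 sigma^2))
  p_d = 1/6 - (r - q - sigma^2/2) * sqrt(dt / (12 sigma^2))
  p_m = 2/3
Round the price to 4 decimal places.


dt = T/N = 0.666667; dx = sigma*sqrt(3*dt) = 0.395980
u = exp(dx) = 1.485839; d = 1/u = 0.673020
p_u = 0.135352, p_m = 0.666667, p_d = 0.197981
Discount per step: exp(-r*dt) = 0.998668
Stock lattice S(k, j) with j the centered position index:
  k=0: S(0,+0) = 8.7500
  k=1: S(1,-1) = 5.8889; S(1,+0) = 8.7500; S(1,+1) = 13.0011
  k=2: S(2,-2) = 3.9634; S(2,-1) = 5.8889; S(2,+0) = 8.7500; S(2,+1) = 13.0011; S(2,+2) = 19.3175
  k=3: S(3,-3) = 2.6674; S(3,-2) = 3.9634; S(3,-1) = 5.8889; S(3,+0) = 8.7500; S(3,+1) = 13.0011; S(3,+2) = 19.3175; S(3,+3) = 28.7028
Terminal payoffs V(N, j) = max(K - S_T, 0):
  V(3,-3) = 5.402573; V(3,-2) = 4.106632; V(3,-1) = 2.181072; V(3,+0) = 0.000000; V(3,+1) = 0.000000; V(3,+2) = 0.000000; V(3,+3) = 0.000000
Backward induction: V(k, j) = exp(-r*dt) * [p_u * V(k+1, j+1) + p_m * V(k+1, j) + p_d * V(k+1, j-1)]
  V(2,-2) = exp(-r*dt) * [p_u*2.181072 + p_m*4.106632 + p_d*5.402573] = 4.097110
  V(2,-1) = exp(-r*dt) * [p_u*0.000000 + p_m*2.181072 + p_d*4.106632] = 2.264064
  V(2,+0) = exp(-r*dt) * [p_u*0.000000 + p_m*0.000000 + p_d*2.181072] = 0.431236
  V(2,+1) = exp(-r*dt) * [p_u*0.000000 + p_m*0.000000 + p_d*0.000000] = 0.000000
  V(2,+2) = exp(-r*dt) * [p_u*0.000000 + p_m*0.000000 + p_d*0.000000] = 0.000000
  V(1,-1) = exp(-r*dt) * [p_u*0.431236 + p_m*2.264064 + p_d*4.097110] = 2.375727
  V(1,+0) = exp(-r*dt) * [p_u*0.000000 + p_m*0.431236 + p_d*2.264064] = 0.734753
  V(1,+1) = exp(-r*dt) * [p_u*0.000000 + p_m*0.000000 + p_d*0.431236] = 0.085263
  V(0,+0) = exp(-r*dt) * [p_u*0.085263 + p_m*0.734753 + p_d*2.375727] = 0.970431

Answer: Price = V(0,0) = 0.9704


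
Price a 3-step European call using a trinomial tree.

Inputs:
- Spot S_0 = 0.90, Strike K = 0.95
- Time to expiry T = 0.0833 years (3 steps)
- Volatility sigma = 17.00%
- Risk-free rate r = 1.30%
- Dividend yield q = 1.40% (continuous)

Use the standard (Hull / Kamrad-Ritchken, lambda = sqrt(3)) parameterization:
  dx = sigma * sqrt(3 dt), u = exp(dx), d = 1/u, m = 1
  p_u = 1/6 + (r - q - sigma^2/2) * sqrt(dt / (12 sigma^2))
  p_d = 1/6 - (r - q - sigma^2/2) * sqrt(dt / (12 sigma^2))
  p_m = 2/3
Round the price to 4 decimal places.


dt = T/N = 0.027767; dx = sigma*sqrt(3*dt) = 0.049065
u = exp(dx) = 1.050289; d = 1/u = 0.952119
p_u = 0.162295, p_m = 0.666667, p_d = 0.171038
Discount per step: exp(-r*dt) = 0.999639
Stock lattice S(k, j) with j the centered position index:
  k=0: S(0,+0) = 0.9000
  k=1: S(1,-1) = 0.8569; S(1,+0) = 0.9000; S(1,+1) = 0.9453
  k=2: S(2,-2) = 0.8159; S(2,-1) = 0.8569; S(2,+0) = 0.9000; S(2,+1) = 0.9453; S(2,+2) = 0.9928
  k=3: S(3,-3) = 0.7768; S(3,-2) = 0.8159; S(3,-1) = 0.8569; S(3,+0) = 0.9000; S(3,+1) = 0.9453; S(3,+2) = 0.9928; S(3,+3) = 1.0427
Terminal payoffs V(N, j) = max(S_T - K, 0):
  V(3,-3) = 0.000000; V(3,-2) = 0.000000; V(3,-1) = 0.000000; V(3,+0) = 0.000000; V(3,+1) = 0.000000; V(3,+2) = 0.042795; V(3,+3) = 0.092722
Backward induction: V(k, j) = exp(-r*dt) * [p_u * V(k+1, j+1) + p_m * V(k+1, j) + p_d * V(k+1, j-1)]
  V(2,-2) = exp(-r*dt) * [p_u*0.000000 + p_m*0.000000 + p_d*0.000000] = 0.000000
  V(2,-1) = exp(-r*dt) * [p_u*0.000000 + p_m*0.000000 + p_d*0.000000] = 0.000000
  V(2,+0) = exp(-r*dt) * [p_u*0.000000 + p_m*0.000000 + p_d*0.000000] = 0.000000
  V(2,+1) = exp(-r*dt) * [p_u*0.042795 + p_m*0.000000 + p_d*0.000000] = 0.006943
  V(2,+2) = exp(-r*dt) * [p_u*0.092722 + p_m*0.042795 + p_d*0.000000] = 0.043563
  V(1,-1) = exp(-r*dt) * [p_u*0.000000 + p_m*0.000000 + p_d*0.000000] = 0.000000
  V(1,+0) = exp(-r*dt) * [p_u*0.006943 + p_m*0.000000 + p_d*0.000000] = 0.001126
  V(1,+1) = exp(-r*dt) * [p_u*0.043563 + p_m*0.006943 + p_d*0.000000] = 0.011694
  V(0,+0) = exp(-r*dt) * [p_u*0.011694 + p_m*0.001126 + p_d*0.000000] = 0.002648

Answer: Price = V(0,0) = 0.0026


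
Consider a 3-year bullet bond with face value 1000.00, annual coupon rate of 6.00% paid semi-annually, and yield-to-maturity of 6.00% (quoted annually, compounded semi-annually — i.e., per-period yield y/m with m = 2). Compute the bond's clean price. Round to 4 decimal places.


Coupon per period c = face * coupon_rate / m = 30.000000
Periods per year m = 2; per-period yield y/m = 0.030000
Number of cashflows N = 6
Cashflows (t years, CF_t, discount factor 1/(1+y/m)^(m*t), PV):
  t = 0.5000: CF_t = 30.000000, DF = 0.970874, PV = 29.126214
  t = 1.0000: CF_t = 30.000000, DF = 0.942596, PV = 28.277877
  t = 1.5000: CF_t = 30.000000, DF = 0.915142, PV = 27.454250
  t = 2.0000: CF_t = 30.000000, DF = 0.888487, PV = 26.654611
  t = 2.5000: CF_t = 30.000000, DF = 0.862609, PV = 25.878264
  t = 3.0000: CF_t = 1030.000000, DF = 0.837484, PV = 862.608784
Price P = sum_t PV_t = 1000.000000

Answer: Price = 1000.0000


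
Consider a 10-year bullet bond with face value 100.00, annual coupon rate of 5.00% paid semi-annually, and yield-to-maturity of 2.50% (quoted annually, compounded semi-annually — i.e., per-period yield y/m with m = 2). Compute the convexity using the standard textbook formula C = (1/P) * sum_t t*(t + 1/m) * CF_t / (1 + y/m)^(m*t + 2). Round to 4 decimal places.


Answer: Convexity = 78.2367

Derivation:
Coupon per period c = face * coupon_rate / m = 2.500000
Periods per year m = 2; per-period yield y/m = 0.012500
Number of cashflows N = 20
Cashflows (t years, CF_t, discount factor 1/(1+y/m)^(m*t), PV):
  t = 0.5000: CF_t = 2.500000, DF = 0.987654, PV = 2.469136
  t = 1.0000: CF_t = 2.500000, DF = 0.975461, PV = 2.438653
  t = 1.5000: CF_t = 2.500000, DF = 0.963418, PV = 2.408546
  t = 2.0000: CF_t = 2.500000, DF = 0.951524, PV = 2.378811
  t = 2.5000: CF_t = 2.500000, DF = 0.939777, PV = 2.349443
  t = 3.0000: CF_t = 2.500000, DF = 0.928175, PV = 2.320437
  t = 3.5000: CF_t = 2.500000, DF = 0.916716, PV = 2.291790
  t = 4.0000: CF_t = 2.500000, DF = 0.905398, PV = 2.263496
  t = 4.5000: CF_t = 2.500000, DF = 0.894221, PV = 2.235552
  t = 5.0000: CF_t = 2.500000, DF = 0.883181, PV = 2.207952
  t = 5.5000: CF_t = 2.500000, DF = 0.872277, PV = 2.180694
  t = 6.0000: CF_t = 2.500000, DF = 0.861509, PV = 2.153772
  t = 6.5000: CF_t = 2.500000, DF = 0.850873, PV = 2.127182
  t = 7.0000: CF_t = 2.500000, DF = 0.840368, PV = 2.100920
  t = 7.5000: CF_t = 2.500000, DF = 0.829993, PV = 2.074983
  t = 8.0000: CF_t = 2.500000, DF = 0.819746, PV = 2.049366
  t = 8.5000: CF_t = 2.500000, DF = 0.809626, PV = 2.024065
  t = 9.0000: CF_t = 2.500000, DF = 0.799631, PV = 1.999077
  t = 9.5000: CF_t = 2.500000, DF = 0.789759, PV = 1.974397
  t = 10.0000: CF_t = 102.500000, DF = 0.780009, PV = 79.950876
Price P = sum_t PV_t = 121.999145
Convexity numerator sum_t t*(t + 1/m) * CF_t / (1+y/m)^(m*t + 2):
  t = 0.5000: term = 1.204273
  t = 1.0000: term = 3.568216
  t = 1.5000: term = 7.048328
  t = 2.0000: term = 11.602186
  t = 2.5000: term = 17.188424
  t = 3.0000: term = 23.766709
  t = 3.5000: term = 31.297724
  t = 4.0000: term = 39.743142
  t = 4.5000: term = 49.065607
  t = 5.0000: term = 59.228716
  t = 5.5000: term = 70.196997
  t = 6.0000: term = 81.935889
  t = 6.5000: term = 94.411724
  t = 7.0000: term = 107.591708
  t = 7.5000: term = 121.443903
  t = 8.0000: term = 135.937209
  t = 8.5000: term = 151.041343
  t = 9.0000: term = 166.726827
  t = 9.5000: term = 182.964968
  t = 10.0000: term = 8188.841458
Convexity = (1/P) * sum = 9544.805351 / 121.999145 = 78.236658


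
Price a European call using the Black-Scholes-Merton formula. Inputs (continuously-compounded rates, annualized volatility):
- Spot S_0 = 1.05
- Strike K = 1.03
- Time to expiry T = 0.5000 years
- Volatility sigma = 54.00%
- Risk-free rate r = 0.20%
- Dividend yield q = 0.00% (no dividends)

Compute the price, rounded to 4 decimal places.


Answer: Price = 0.1681

Derivation:
d1 = (ln(S/K) + (r - q + 0.5*sigma^2) * T) / (sigma * sqrt(T)) = 0.24390303
d2 = d1 - sigma * sqrt(T) = -0.13793463
exp(-rT) = 0.99900050; exp(-qT) = 1.00000000
C = S_0 * exp(-qT) * N(d1) - K * exp(-rT) * N(d2)
N(d1) = 0.59634704; N(d2) = 0.44514604
C = 1.0500 * 1.00000000 * 0.59634704 - 1.0300 * 0.99900050 * 0.44514604 = 0.1681


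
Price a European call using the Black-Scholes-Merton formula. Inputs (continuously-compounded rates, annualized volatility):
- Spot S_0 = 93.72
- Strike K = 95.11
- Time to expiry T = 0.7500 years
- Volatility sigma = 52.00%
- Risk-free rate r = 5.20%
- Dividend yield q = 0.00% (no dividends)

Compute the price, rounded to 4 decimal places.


Answer: Price = 17.6435

Derivation:
d1 = (ln(S/K) + (r - q + 0.5*sigma^2) * T) / (sigma * sqrt(T)) = 0.27907668
d2 = d1 - sigma * sqrt(T) = -0.17125653
exp(-rT) = 0.96175071; exp(-qT) = 1.00000000
C = S_0 * exp(-qT) * N(d1) - K * exp(-rT) * N(d2)
N(d1) = 0.60990701; N(d2) = 0.43201103
C = 93.7200 * 1.00000000 * 0.60990701 - 95.1100 * 0.96175071 * 0.43201103 = 17.6435


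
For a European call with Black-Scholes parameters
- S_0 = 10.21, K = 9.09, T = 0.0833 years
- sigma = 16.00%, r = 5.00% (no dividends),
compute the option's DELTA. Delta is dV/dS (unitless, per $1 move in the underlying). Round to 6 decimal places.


d1 = 2.6294318750; d2 = 2.5832530920
phi(d1) = 0.0125768869; exp(-qT) = 1.0000000000; exp(-rT) = 0.9958436616
N(d1) = 0.9957236167
Delta = exp(-qT) * N(d1) = 1.0000000000 * 0.9957236167 = 0.995724

Answer: Delta = 0.995724


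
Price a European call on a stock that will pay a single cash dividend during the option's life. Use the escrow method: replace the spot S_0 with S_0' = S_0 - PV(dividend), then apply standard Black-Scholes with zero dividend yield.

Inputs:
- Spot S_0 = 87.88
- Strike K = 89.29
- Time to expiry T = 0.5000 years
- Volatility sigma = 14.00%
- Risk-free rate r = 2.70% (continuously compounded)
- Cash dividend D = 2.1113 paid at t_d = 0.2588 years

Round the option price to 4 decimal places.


PV(D) = D * exp(-r * t_d) = 2.1113 * 0.99303676 = 2.09659850
S_0' = S_0 - PV(D) = 87.8800 - 2.09659850 = 85.78340150
d1 = (ln(S_0'/K) + (r + sigma^2/2)*T) / (sigma*sqrt(T)) = -0.21883912
d2 = d1 - sigma*sqrt(T) = -0.31783407
exp(-rT) = 0.98659072
N(d1) = 0.41338769; N(d2) = 0.37530540
C = S_0' * N(d1) - K * exp(-rT) * N(d2) = 85.78340150 * 0.41338769 - 89.2900 * 0.98659072 * 0.37530540 = 2.4001

Answer: Price = 2.4001


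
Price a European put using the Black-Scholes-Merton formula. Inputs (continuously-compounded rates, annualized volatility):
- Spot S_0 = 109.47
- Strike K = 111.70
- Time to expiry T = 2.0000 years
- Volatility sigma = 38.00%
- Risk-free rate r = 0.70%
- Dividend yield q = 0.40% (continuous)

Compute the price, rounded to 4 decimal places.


Answer: Price = 23.9520

Derivation:
d1 = (ln(S/K) + (r - q + 0.5*sigma^2) * T) / (sigma * sqrt(T)) = 0.24234007
d2 = d1 - sigma * sqrt(T) = -0.29506108
exp(-rT) = 0.98609754; exp(-qT) = 0.99203191
P = K * exp(-rT) * N(-d2) - S_0 * exp(-qT) * N(-d1)
N(-d1) = 0.40425833; N(-d2) = 0.61602639
P = 111.7000 * 0.98609754 * 0.61602639 - 109.4700 * 0.99203191 * 0.40425833 = 23.9520


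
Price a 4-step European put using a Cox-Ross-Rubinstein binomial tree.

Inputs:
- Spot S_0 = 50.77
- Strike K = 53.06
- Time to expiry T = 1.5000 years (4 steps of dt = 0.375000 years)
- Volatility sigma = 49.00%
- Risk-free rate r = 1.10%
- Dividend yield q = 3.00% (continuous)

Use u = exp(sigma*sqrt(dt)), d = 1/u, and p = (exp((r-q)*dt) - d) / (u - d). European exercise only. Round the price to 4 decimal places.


dt = T/N = 0.375000
u = exp(sigma*sqrt(dt)) = 1.349943; d = 1/u = 0.740772
p = (exp((r-q)*dt) - d) / (u - d) = 0.413888
Discount per step: exp(-r*dt) = 0.995883
Stock lattice S(k, i) with i counting down-moves:
  k=0: S(0,0) = 50.7700
  k=1: S(1,0) = 68.5366; S(1,1) = 37.6090
  k=2: S(2,0) = 92.5205; S(2,1) = 50.7700; S(2,2) = 27.8597
  k=3: S(3,0) = 124.8975; S(3,1) = 68.5366; S(3,2) = 37.6090; S(3,3) = 20.6377
  k=4: S(4,0) = 168.6045; S(4,1) = 92.5205; S(4,2) = 50.7700; S(4,3) = 27.8597; S(4,4) = 15.2878
Terminal payoffs V(N, i) = max(K - S_T, 0):
  V(4,0) = 0.000000; V(4,1) = 0.000000; V(4,2) = 2.290000; V(4,3) = 25.200316; V(4,4) = 37.772192
Backward induction: V(k, i) = exp(-r*dt) * [p * V(k+1, i) + (1-p) * V(k+1, i+1)].
  V(3,0) = exp(-r*dt) * [p*0.000000 + (1-p)*0.000000] = 0.000000
  V(3,1) = exp(-r*dt) * [p*0.000000 + (1-p)*2.290000] = 1.336672
  V(3,2) = exp(-r*dt) * [p*2.290000 + (1-p)*25.200316] = 15.653318
  V(3,3) = exp(-r*dt) * [p*25.200316 + (1-p)*37.772192] = 32.434779
  V(2,0) = exp(-r*dt) * [p*0.000000 + (1-p)*1.336672] = 0.780215
  V(2,1) = exp(-r*dt) * [p*1.336672 + (1-p)*15.653318] = 9.687792
  V(2,2) = exp(-r*dt) * [p*15.653318 + (1-p)*32.434779] = 25.384215
  V(1,0) = exp(-r*dt) * [p*0.780215 + (1-p)*9.687792] = 5.976353
  V(1,1) = exp(-r*dt) * [p*9.687792 + (1-p)*25.384215] = 18.809909
  V(0,0) = exp(-r*dt) * [p*5.976353 + (1-p)*18.809909] = 13.442695

Answer: Price = V(0,0) = 13.4427


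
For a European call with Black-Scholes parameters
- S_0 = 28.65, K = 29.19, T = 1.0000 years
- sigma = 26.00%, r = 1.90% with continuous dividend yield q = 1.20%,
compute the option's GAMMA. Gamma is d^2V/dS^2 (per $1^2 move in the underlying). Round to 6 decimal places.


d1 = 0.0851048396; d2 = -0.1748951604
phi(d1) = 0.3975001569; exp(-qT) = 0.9880717129; exp(-rT) = 0.9811793622
Gamma = exp(-qT) * phi(d1) / (S * sigma * sqrt(T)) = 0.9880717129 * 0.3975001569 / (28.6500 * 0.2600 * 1.0000000000) = 0.052726

Answer: Gamma = 0.052726


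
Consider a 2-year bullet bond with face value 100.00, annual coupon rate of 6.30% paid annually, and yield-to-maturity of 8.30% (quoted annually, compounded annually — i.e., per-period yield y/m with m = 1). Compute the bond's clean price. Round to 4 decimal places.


Answer: Price = 96.4481

Derivation:
Coupon per period c = face * coupon_rate / m = 6.300000
Periods per year m = 1; per-period yield y/m = 0.083000
Number of cashflows N = 2
Cashflows (t years, CF_t, discount factor 1/(1+y/m)^(m*t), PV):
  t = 1.0000: CF_t = 6.300000, DF = 0.923361, PV = 5.817175
  t = 2.0000: CF_t = 106.300000, DF = 0.852596, PV = 90.630912
Price P = sum_t PV_t = 96.448087


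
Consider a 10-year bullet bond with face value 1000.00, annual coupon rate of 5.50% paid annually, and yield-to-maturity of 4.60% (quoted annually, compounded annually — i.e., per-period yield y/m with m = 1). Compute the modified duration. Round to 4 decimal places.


Coupon per period c = face * coupon_rate / m = 55.000000
Periods per year m = 1; per-period yield y/m = 0.046000
Number of cashflows N = 10
Cashflows (t years, CF_t, discount factor 1/(1+y/m)^(m*t), PV):
  t = 1.0000: CF_t = 55.000000, DF = 0.956023, PV = 52.581262
  t = 2.0000: CF_t = 55.000000, DF = 0.913980, PV = 50.268893
  t = 3.0000: CF_t = 55.000000, DF = 0.873786, PV = 48.058215
  t = 4.0000: CF_t = 55.000000, DF = 0.835359, PV = 45.944756
  t = 5.0000: CF_t = 55.000000, DF = 0.798623, PV = 43.924241
  t = 6.0000: CF_t = 55.000000, DF = 0.763501, PV = 41.992582
  t = 7.0000: CF_t = 55.000000, DF = 0.729925, PV = 40.145872
  t = 8.0000: CF_t = 55.000000, DF = 0.697825, PV = 38.380375
  t = 9.0000: CF_t = 55.000000, DF = 0.667137, PV = 36.692519
  t = 10.0000: CF_t = 1055.000000, DF = 0.637798, PV = 672.876893
Price P = sum_t PV_t = 1070.865608
First compute Macaulay numerator sum_t t * PV_t:
  t * PV_t at t = 1.0000: 52.581262
  t * PV_t at t = 2.0000: 100.537786
  t * PV_t at t = 3.0000: 144.174645
  t * PV_t at t = 4.0000: 183.779025
  t * PV_t at t = 5.0000: 219.621206
  t * PV_t at t = 6.0000: 251.955494
  t * PV_t at t = 7.0000: 281.021105
  t * PV_t at t = 8.0000: 307.043000
  t * PV_t at t = 9.0000: 330.232672
  t * PV_t at t = 10.0000: 6728.768925
Macaulay duration D = 8599.715119 / 1070.865608 = 8.030620
Modified duration = D / (1 + y/m) = 8.030620 / (1 + 0.046000) = 7.677457

Answer: Modified duration = 7.6775


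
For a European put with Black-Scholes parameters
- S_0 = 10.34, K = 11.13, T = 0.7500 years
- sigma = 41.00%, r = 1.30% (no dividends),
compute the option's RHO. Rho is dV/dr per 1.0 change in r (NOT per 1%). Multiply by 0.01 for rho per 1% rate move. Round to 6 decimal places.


d1 = -0.0023567050; d2 = -0.3574271205
phi(d1) = 0.3989411725; exp(-qT) = 1.0000000000; exp(-rT) = 0.9902973771
N(-d2) = 0.6396139617
Rho = -K*T*exp(-rT)*N(-d2) = -11.1300 * 0.7500 * 0.9902973771 * 0.6396139617 = -5.287374

Answer: Rho = -5.287374


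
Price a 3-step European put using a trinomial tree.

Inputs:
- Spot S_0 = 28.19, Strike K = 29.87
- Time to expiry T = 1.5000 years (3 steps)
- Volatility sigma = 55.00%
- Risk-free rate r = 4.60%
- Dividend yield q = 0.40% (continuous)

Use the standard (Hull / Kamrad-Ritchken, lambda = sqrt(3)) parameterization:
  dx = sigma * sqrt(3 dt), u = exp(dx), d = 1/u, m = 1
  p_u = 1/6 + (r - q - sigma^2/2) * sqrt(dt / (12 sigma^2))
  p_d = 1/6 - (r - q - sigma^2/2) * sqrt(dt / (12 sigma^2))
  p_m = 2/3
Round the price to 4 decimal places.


dt = T/N = 0.500000; dx = sigma*sqrt(3*dt) = 0.673610
u = exp(dx) = 1.961304; d = 1/u = 0.509865
p_u = 0.126120, p_m = 0.666667, p_d = 0.207213
Discount per step: exp(-r*dt) = 0.977262
Stock lattice S(k, j) with j the centered position index:
  k=0: S(0,+0) = 28.1900
  k=1: S(1,-1) = 14.3731; S(1,+0) = 28.1900; S(1,+1) = 55.2892
  k=2: S(2,-2) = 7.3283; S(2,-1) = 14.3731; S(2,+0) = 28.1900; S(2,+1) = 55.2892; S(2,+2) = 108.4389
  k=3: S(3,-3) = 3.7365; S(3,-2) = 7.3283; S(3,-1) = 14.3731; S(3,+0) = 28.1900; S(3,+1) = 55.2892; S(3,+2) = 108.4389; S(3,+3) = 212.6816
Terminal payoffs V(N, j) = max(K - S_T, 0):
  V(3,-3) = 26.133541; V(3,-2) = 22.541668; V(3,-1) = 15.496911; V(3,+0) = 1.680000; V(3,+1) = 0.000000; V(3,+2) = 0.000000; V(3,+3) = 0.000000
Backward induction: V(k, j) = exp(-r*dt) * [p_u * V(k+1, j+1) + p_m * V(k+1, j) + p_d * V(k+1, j-1)]
  V(2,-2) = exp(-r*dt) * [p_u*15.496911 + p_m*22.541668 + p_d*26.133541] = 21.888203
  V(2,-1) = exp(-r*dt) * [p_u*1.680000 + p_m*15.496911 + p_d*22.541668] = 14.868155
  V(2,+0) = exp(-r*dt) * [p_u*0.000000 + p_m*1.680000 + p_d*15.496911] = 4.232684
  V(2,+1) = exp(-r*dt) * [p_u*0.000000 + p_m*0.000000 + p_d*1.680000] = 0.340203
  V(2,+2) = exp(-r*dt) * [p_u*0.000000 + p_m*0.000000 + p_d*0.000000] = 0.000000
  V(1,-1) = exp(-r*dt) * [p_u*4.232684 + p_m*14.868155 + p_d*21.888203] = 14.640813
  V(1,+0) = exp(-r*dt) * [p_u*0.340203 + p_m*4.232684 + p_d*14.868155] = 5.810385
  V(1,+1) = exp(-r*dt) * [p_u*0.000000 + p_m*0.340203 + p_d*4.232684] = 1.078770
  V(0,+0) = exp(-r*dt) * [p_u*1.078770 + p_m*5.810385 + p_d*14.640813] = 6.883264

Answer: Price = V(0,0) = 6.8833


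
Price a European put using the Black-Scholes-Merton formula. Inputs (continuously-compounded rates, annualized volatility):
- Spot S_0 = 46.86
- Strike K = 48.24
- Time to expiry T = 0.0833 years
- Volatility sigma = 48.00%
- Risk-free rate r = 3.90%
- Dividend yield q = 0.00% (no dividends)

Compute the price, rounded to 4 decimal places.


d1 = (ln(S/K) + (r - q + 0.5*sigma^2) * T) / (sigma * sqrt(T)) = -0.11678711
d2 = d1 - sigma * sqrt(T) = -0.25532346
exp(-rT) = 0.99675657; exp(-qT) = 1.00000000
P = K * exp(-rT) * N(-d2) - S_0 * exp(-qT) * N(-d1)
N(-d1) = 0.54648562; N(-d2) = 0.60076336
P = 48.2400 * 0.99675657 * 0.60076336 - 46.8600 * 1.00000000 * 0.54648562 = 3.2785

Answer: Price = 3.2785


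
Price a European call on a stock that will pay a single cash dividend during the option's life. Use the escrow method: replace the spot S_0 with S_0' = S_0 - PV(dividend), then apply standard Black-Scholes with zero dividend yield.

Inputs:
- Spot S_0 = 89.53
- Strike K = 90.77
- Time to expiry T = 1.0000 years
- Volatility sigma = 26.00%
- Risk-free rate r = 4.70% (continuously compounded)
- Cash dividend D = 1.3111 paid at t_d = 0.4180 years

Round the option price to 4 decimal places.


PV(D) = D * exp(-r * t_d) = 1.3111 * 0.98054573 = 1.28559350
S_0' = S_0 - PV(D) = 89.5300 - 1.28559350 = 88.24440650
d1 = (ln(S_0'/K) + (r + sigma^2/2)*T) / (sigma*sqrt(T)) = 0.20223645
d2 = d1 - sigma*sqrt(T) = -0.05776355
exp(-rT) = 0.95408740
N(d1) = 0.58013406; N(d2) = 0.47696849
C = S_0' * N(d1) - K * exp(-rT) * N(d2) = 88.24440650 * 0.58013406 - 90.7700 * 0.95408740 * 0.47696849 = 9.8869

Answer: Price = 9.8869


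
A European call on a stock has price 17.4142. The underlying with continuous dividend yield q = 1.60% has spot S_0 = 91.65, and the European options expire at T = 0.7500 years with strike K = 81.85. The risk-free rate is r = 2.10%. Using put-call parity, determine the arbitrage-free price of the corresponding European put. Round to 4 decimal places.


Put-call parity: C - P = S_0 * exp(-qT) - K * exp(-rT).
S_0 * exp(-qT) = 91.6500 * 0.98807171 = 90.55677248
K * exp(-rT) = 81.8500 * 0.98437338 = 80.57096137
P = C - S*exp(-qT) + K*exp(-rT)
P = 17.4142 - 90.55677248 + 80.57096137 = 7.4284

Answer: Put price = 7.4284


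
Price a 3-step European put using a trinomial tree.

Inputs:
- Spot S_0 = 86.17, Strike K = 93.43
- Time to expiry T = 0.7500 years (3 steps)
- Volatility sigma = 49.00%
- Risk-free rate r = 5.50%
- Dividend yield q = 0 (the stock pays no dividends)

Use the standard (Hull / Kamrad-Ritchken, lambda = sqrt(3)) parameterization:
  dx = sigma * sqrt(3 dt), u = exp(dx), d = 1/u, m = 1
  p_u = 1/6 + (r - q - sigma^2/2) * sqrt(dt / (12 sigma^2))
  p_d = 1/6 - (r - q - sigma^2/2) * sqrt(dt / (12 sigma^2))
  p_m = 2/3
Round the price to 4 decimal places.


dt = T/N = 0.250000; dx = sigma*sqrt(3*dt) = 0.424352
u = exp(dx) = 1.528600; d = 1/u = 0.654193
p_u = 0.147505, p_m = 0.666667, p_d = 0.185828
Discount per step: exp(-r*dt) = 0.986344
Stock lattice S(k, j) with j the centered position index:
  k=0: S(0,+0) = 86.1700
  k=1: S(1,-1) = 56.3718; S(1,+0) = 86.1700; S(1,+1) = 131.7195
  k=2: S(2,-2) = 36.8781; S(2,-1) = 56.3718; S(2,+0) = 86.1700; S(2,+1) = 131.7195; S(2,+2) = 201.3464
  k=3: S(3,-3) = 24.1254; S(3,-2) = 36.8781; S(3,-1) = 56.3718; S(3,+0) = 86.1700; S(3,+1) = 131.7195; S(3,+2) = 201.3464; S(3,+3) = 307.7782
Terminal payoffs V(N, j) = max(K - S_T, 0):
  V(3,-3) = 69.304612; V(3,-2) = 56.551925; V(3,-1) = 37.058166; V(3,+0) = 7.260000; V(3,+1) = 0.000000; V(3,+2) = 0.000000; V(3,+3) = 0.000000
Backward induction: V(k, j) = exp(-r*dt) * [p_u * V(k+1, j+1) + p_m * V(k+1, j) + p_d * V(k+1, j-1)]
  V(2,-2) = exp(-r*dt) * [p_u*37.058166 + p_m*56.551925 + p_d*69.304612] = 55.280942
  V(2,-1) = exp(-r*dt) * [p_u*7.260000 + p_m*37.058166 + p_d*56.551925] = 35.789766
  V(2,+0) = exp(-r*dt) * [p_u*0.000000 + p_m*7.260000 + p_d*37.058166] = 11.566318
  V(2,+1) = exp(-r*dt) * [p_u*0.000000 + p_m*0.000000 + p_d*7.260000] = 1.330689
  V(2,+2) = exp(-r*dt) * [p_u*0.000000 + p_m*0.000000 + p_d*0.000000] = 0.000000
  V(1,-1) = exp(-r*dt) * [p_u*11.566318 + p_m*35.789766 + p_d*55.280942] = 35.349284
  V(1,+0) = exp(-r*dt) * [p_u*1.330689 + p_m*11.566318 + p_d*35.789766] = 14.359109
  V(1,+1) = exp(-r*dt) * [p_u*0.000000 + p_m*1.330689 + p_d*11.566318] = 2.995009
  V(0,+0) = exp(-r*dt) * [p_u*2.995009 + p_m*14.359109 + p_d*35.349284] = 16.356951

Answer: Price = V(0,0) = 16.3570
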